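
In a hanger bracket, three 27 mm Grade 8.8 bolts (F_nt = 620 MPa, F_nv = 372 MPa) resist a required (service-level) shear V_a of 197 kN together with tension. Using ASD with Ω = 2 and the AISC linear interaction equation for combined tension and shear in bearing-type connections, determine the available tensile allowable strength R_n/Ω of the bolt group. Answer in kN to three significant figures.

A_b = π·27²/4 = 572.6 mm²; f_rv = 197 × 1000 / (3 × 572.6) = 114.7 MPa.
F'_nt = 1.3 F_nt − (Ω F_nt / F_nv) f_rv = 1.3·620 − (2·620/372)·114.7 = 423.7 MPa, capped at F_nt → F'_nt = 423.7 MPa.
R_n = F'_nt · A_b · n = 423.7 × 572.6 × 3 / 1000 = 727.8 kN.
Allowable strength R_n/Ω = 727.8 / 2 = 364 kN.

364 kN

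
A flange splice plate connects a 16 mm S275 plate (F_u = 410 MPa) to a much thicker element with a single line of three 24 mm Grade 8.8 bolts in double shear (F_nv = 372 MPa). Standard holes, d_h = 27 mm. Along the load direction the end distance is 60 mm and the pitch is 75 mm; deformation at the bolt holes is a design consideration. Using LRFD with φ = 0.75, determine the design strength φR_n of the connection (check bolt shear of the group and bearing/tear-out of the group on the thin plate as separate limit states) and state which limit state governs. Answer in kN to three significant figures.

757 kN (bolt shear governs)

Bolt shear: A_b = π·24²/4 = 452.4 mm²; R_n = 372 × 452.4 × 3 × 2 / 1000 = 1010 kN → 0.75 × 1010 = 757 kN.
Bearing (1.2 l_c t F_u ≤ 2.4 d t F_u): upper limit = 2.4·24·16·410 / 1000 = 377.9 kN.
  Edge l_c = 60 − 27/2 = 46.5 → r_n = 366 kN; interior l_c = 75 − 27 = 48 → r_n = 377.9 kN.
  R_n,bearing = 1·366 + 2·377.9 = 1122 kN → 0.75 × 1122 = 841 kN.
Bolt shear governs: 757 kN.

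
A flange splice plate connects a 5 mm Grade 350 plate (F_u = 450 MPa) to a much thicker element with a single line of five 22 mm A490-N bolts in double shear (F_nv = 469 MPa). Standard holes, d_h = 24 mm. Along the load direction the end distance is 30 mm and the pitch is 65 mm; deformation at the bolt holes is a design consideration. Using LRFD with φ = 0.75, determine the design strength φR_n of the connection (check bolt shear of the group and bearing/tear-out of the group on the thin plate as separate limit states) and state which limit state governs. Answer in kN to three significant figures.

369 kN (bearing governs)

Bolt shear: A_b = π·22²/4 = 380.1 mm²; R_n = 469 × 380.1 × 5 × 2 / 1000 = 1783 kN → 0.75 × 1783 = 1340 kN.
Bearing (1.2 l_c t F_u ≤ 2.4 d t F_u): upper limit = 2.4·22·5·450 / 1000 = 118.8 kN.
  Edge l_c = 30 − 24/2 = 18 → r_n = 48.6 kN; interior l_c = 65 − 24 = 41 → r_n = 110.7 kN.
  R_n,bearing = 1·48.6 + 4·110.7 = 491.4 kN → 0.75 × 491.4 = 369 kN.
Bearing governs: 369 kN.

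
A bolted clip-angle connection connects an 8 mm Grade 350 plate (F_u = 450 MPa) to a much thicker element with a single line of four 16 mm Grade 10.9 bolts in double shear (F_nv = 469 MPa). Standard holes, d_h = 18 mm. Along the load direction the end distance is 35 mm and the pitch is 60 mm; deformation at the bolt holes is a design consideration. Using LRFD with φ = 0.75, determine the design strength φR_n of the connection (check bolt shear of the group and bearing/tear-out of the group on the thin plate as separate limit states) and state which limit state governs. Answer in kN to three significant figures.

Bolt shear: A_b = π·16²/4 = 201.1 mm²; R_n = 469 × 201.1 × 4 × 2 / 1000 = 754.4 kN → 0.75 × 754.4 = 566 kN.
Bearing (1.2 l_c t F_u ≤ 2.4 d t F_u): upper limit = 2.4·16·8·450 / 1000 = 138.2 kN.
  Edge l_c = 35 − 18/2 = 26 → r_n = 112.3 kN; interior l_c = 60 − 18 = 42 → r_n = 138.2 kN.
  R_n,bearing = 1·112.3 + 3·138.2 = 527 kN → 0.75 × 527 = 395 kN.
Bearing governs: 395 kN.

395 kN (bearing governs)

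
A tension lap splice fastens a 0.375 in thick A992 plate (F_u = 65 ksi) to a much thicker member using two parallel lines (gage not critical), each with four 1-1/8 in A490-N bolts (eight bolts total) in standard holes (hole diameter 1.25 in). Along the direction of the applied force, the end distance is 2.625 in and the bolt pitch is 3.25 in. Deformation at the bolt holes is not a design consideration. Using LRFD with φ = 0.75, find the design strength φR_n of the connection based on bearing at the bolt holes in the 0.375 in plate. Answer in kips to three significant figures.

Per bolt r_n = 1.5 l_c t F_u ≤ 3.0 d t F_u; upper limit = 3.0 × 1.125 × 0.375 × 65 = 82.27 kips.
Edge bolt: l_c = 2.625 − 1.25/2 = 2 in → 1.5 × 2 × 0.375 × 65 = 73.12 → r_n = 73.12 kips.
Interior bolts: l_c = 3.25 − 1.25 = 2 in → 1.5 × 2 × 0.375 × 65 = 73.12 → r_n = 73.12 kips.
R_n = 2 × 73.12 + 6 × 73.12 = 585 kips.
Design strength φR_n = 0.75 × 585 = 439 kips.

439 kips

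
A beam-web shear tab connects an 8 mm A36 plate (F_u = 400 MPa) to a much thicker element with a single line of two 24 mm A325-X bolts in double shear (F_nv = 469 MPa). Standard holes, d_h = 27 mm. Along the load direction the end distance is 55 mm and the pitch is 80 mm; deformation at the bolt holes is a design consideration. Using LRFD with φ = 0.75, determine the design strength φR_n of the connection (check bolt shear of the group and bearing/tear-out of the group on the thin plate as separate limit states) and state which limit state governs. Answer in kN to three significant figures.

258 kN (bearing governs)

Bolt shear: A_b = π·24²/4 = 452.4 mm²; R_n = 469 × 452.4 × 2 × 2 / 1000 = 848.7 kN → 0.75 × 848.7 = 637 kN.
Bearing (1.2 l_c t F_u ≤ 2.4 d t F_u): upper limit = 2.4·24·8·400 / 1000 = 184.3 kN.
  Edge l_c = 55 − 27/2 = 41.5 → r_n = 159.4 kN; interior l_c = 80 − 27 = 53 → r_n = 184.3 kN.
  R_n,bearing = 1·159.4 + 1·184.3 = 343.7 kN → 0.75 × 343.7 = 258 kN.
Bearing governs: 258 kN.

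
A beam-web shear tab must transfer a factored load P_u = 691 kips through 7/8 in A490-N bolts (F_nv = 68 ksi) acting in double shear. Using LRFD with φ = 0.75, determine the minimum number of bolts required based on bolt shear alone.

A_b = π·0.875²/4 = 0.6013 in².
Per-bolt design strength φR_n = 0.75 × 68 × 0.6013 × 2 = 61.33 kips.
n ≥ 691 / 61.33 = 11.27 → use 12 bolts.

12 bolts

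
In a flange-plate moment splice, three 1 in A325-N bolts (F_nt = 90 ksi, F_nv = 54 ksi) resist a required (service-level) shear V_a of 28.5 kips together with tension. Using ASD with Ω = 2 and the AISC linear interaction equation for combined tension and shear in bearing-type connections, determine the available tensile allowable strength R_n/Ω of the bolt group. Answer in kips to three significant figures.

90.3 kips

A_b = π·1²/4 = 0.7854 in²; f_rv = 28.5 / (3 × 0.7854) = 12.1 ksi.
F'_nt = 1.3 F_nt − (Ω F_nt / F_nv) f_rv = 1.3·90 − (2·90/54)·12.1 = 76.68 ksi, capped at F_nt → F'_nt = 76.68 ksi.
R_n = F'_nt · A_b · n = 76.68 × 0.7854 × 3 = 180.7 kips.
Allowable strength R_n/Ω = 180.7 / 2 = 90.3 kips.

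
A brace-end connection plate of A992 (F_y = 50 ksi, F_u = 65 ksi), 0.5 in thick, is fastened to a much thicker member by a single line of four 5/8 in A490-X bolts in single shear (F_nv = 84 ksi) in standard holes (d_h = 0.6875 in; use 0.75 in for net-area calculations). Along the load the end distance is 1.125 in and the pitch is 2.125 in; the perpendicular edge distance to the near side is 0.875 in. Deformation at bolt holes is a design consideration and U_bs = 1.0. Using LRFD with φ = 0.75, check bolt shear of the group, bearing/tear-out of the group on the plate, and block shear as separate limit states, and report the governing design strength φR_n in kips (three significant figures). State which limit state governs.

Bolt shear: A_b = π·0.625²/4 = 0.3068 in²; R_n = 84 × 0.3068 × 4 × 1 = 103.1 kips → 0.75 × 103.1 = 77.3 kips.
Bearing: edge l_c = 0.7812, r_n = 30.47 kips; interior l_c = 1.438, r_n = 48.75 kips; R_n = 30.47 + 3·48.75 = 176.7 kips → 133 kips.
Block shear: A_gv = 3.75, A_nv = 2.438, A_nt = 0.25 in²; R_n = min(0.6F_uA_nv, 0.6F_yA_gv) + U_bs·F_u·A_nt = 111.3 kips → 83.5 kips.
Bolt shear governs: 77.3 kips.

77.3 kips (bolt shear governs)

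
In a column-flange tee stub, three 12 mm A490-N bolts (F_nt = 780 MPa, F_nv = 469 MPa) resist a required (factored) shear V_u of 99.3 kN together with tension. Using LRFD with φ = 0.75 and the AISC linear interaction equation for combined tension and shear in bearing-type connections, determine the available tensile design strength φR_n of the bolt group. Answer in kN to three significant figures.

A_b = π·12²/4 = 113.1 mm²; f_rv = 99.3 × 1000 / (3 × 113.1) = 292.7 MPa.
F'_nt = 1.3 F_nt − (F_nt / φF_nv) f_rv = 1.3·780 − (780/(0.75·469))·292.7 = 365 MPa, capped at F_nt → F'_nt = 365 MPa.
R_n = F'_nt · A_b · n = 365 × 113.1 × 3 / 1000 = 123.8 kN.
Design strength φR_n = 0.75 × 123.8 = 92.9 kN.

92.9 kN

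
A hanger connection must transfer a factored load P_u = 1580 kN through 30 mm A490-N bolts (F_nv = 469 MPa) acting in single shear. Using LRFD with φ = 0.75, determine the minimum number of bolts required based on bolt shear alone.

7 bolts

A_b = π·30²/4 = 706.9 mm².
Per-bolt design strength φR_n = 0.75 × 469 × 706.9 × 1 / 1000 = 248.6 kN.
n ≥ 1580 / 248.6 = 6.355 → use 7 bolts.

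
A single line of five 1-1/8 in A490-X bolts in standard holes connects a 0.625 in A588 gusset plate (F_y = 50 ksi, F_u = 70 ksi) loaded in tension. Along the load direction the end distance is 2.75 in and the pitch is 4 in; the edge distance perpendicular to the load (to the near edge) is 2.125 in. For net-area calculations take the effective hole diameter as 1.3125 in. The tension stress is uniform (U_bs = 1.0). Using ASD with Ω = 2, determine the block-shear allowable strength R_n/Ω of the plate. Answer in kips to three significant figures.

Shear plane L_v = 2.75 + 4·4 = 18.75 in; A_gv = 18.75 × 0.625 = 11.72 in².
A_nv = (18.75 − 4.5·1.3125) × 0.625 = 8.027 in².
A_nt = (2.125 − 0.5·1.3125) × 0.625 = 0.918 in².
0.6 F_u A_nv = 337.1 kips; 0.6 F_y A_gv = 351.6 kips → shear rupture governs the shear term.
R_n = 337.1 + 1.0 × 70 × 0.918 = 401.4 kips.
Allowable strength R_n/Ω = 401.4 / 2 = 201 kips.

201 kips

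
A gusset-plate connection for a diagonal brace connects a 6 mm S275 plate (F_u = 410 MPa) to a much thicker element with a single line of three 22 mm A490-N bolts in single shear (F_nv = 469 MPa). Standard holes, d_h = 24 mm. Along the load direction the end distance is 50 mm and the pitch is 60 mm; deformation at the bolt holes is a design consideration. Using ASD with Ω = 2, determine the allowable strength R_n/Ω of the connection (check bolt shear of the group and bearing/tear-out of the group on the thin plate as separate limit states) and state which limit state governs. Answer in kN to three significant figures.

162 kN (bearing governs)

Bolt shear: A_b = π·22²/4 = 380.1 mm²; R_n = 469 × 380.1 × 3 × 1 / 1000 = 534.8 kN → 534.8 / 2 = 267 kN.
Bearing (1.2 l_c t F_u ≤ 2.4 d t F_u): upper limit = 2.4·22·6·410 / 1000 = 129.9 kN.
  Edge l_c = 50 − 24/2 = 38 → r_n = 112.2 kN; interior l_c = 60 − 24 = 36 → r_n = 106.3 kN.
  R_n,bearing = 1·112.2 + 2·106.3 = 324.7 kN → 324.7 / 2 = 162 kN.
Bearing governs: 162 kN.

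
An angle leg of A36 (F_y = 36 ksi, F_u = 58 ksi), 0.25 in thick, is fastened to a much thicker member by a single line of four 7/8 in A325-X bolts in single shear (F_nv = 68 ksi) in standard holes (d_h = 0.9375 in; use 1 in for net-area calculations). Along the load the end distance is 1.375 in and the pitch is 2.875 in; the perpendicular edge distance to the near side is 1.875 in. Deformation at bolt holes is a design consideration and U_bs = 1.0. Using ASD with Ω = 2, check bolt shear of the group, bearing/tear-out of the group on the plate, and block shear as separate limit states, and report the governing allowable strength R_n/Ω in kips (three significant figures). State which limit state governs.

37 kips (block shear governs)

Bolt shear: A_b = π·0.875²/4 = 0.6013 in²; R_n = 68 × 0.6013 × 4 × 1 = 163.6 kips → 163.6 / 2 = 81.8 kips.
Bearing: edge l_c = 0.9062, r_n = 15.77 kips; interior l_c = 1.938, r_n = 30.45 kips; R_n = 15.77 + 3·30.45 = 107.1 kips → 53.6 kips.
Block shear: A_gv = 2.5, A_nv = 1.625, A_nt = 0.3438 in²; R_n = min(0.6F_uA_nv, 0.6F_yA_gv) + U_bs·F_u·A_nt = 73.94 kips → 37 kips.
Block shear governs: 37 kips.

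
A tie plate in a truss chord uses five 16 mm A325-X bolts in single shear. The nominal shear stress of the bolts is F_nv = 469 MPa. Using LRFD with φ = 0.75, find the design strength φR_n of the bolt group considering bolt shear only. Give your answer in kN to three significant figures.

A_b = π × 16² / 4 = 201.1 mm².
R_n = F_nv · A_b · n · n_s = 469 × 201.1 × 5 × 1 / 1000 = 471.5 kN.
Design strength φR_n = 0.75 × 471.5 = 354 kN.

354 kN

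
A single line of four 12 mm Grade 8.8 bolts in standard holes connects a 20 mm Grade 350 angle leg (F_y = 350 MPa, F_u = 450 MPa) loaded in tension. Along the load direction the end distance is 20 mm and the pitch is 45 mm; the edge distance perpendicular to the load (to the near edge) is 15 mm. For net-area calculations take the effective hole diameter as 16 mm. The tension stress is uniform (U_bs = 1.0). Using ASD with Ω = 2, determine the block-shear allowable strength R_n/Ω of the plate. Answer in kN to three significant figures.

299 kN

Shear plane L_v = 20 + 3·45 = 155 mm; A_gv = 155 × 20 = 3100 mm².
A_nv = (155 − 3.5·16) × 20 = 1980 mm².
A_nt = (15 − 0.5·16) × 20 = 140 mm².
0.6 F_u A_nv = 534.6 kN; 0.6 F_y A_gv = 651 kN → shear rupture governs the shear term.
R_n = 534.6 + 1.0 × 450 × 140 / 1000 = 597.6 kN.
Allowable strength R_n/Ω = 597.6 / 2 = 299 kN.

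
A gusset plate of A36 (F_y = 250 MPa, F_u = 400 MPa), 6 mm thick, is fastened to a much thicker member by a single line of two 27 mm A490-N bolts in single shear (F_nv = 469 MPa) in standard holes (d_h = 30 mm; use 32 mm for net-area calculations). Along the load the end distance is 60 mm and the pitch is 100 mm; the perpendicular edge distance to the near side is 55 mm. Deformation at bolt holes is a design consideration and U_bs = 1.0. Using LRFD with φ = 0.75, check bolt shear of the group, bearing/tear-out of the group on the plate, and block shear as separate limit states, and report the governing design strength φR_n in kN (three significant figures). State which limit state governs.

Bolt shear: A_b = π·27²/4 = 572.6 mm²; R_n = 469 × 572.6 × 2 × 1 / 1000 = 537.1 kN → 0.75 × 537.1 = 403 kN.
Bearing: edge l_c = 45, r_n = 129.6 kN; interior l_c = 70, r_n = 155.5 kN; R_n = 129.6 + 1·155.5 = 285.1 kN → 214 kN.
Block shear: A_gv = 960, A_nv = 672, A_nt = 234 mm²; R_n = min(0.6F_uA_nv, 0.6F_yA_gv) + U_bs·F_u·A_nt = 237.6 kN → 178 kN.
Block shear governs: 178 kN.

178 kN (block shear governs)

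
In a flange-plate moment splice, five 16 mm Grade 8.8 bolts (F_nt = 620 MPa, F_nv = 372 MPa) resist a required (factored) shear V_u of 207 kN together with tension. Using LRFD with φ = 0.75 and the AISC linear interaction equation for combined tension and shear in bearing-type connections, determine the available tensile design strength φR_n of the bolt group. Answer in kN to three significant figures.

A_b = π·16²/4 = 201.1 mm²; f_rv = 207 × 1000 / (5 × 201.1) = 205.9 MPa.
F'_nt = 1.3 F_nt − (F_nt / φF_nv) f_rv = 1.3·620 − (620/(0.75·372))·205.9 = 348.4 MPa, capped at F_nt → F'_nt = 348.4 MPa.
R_n = F'_nt · A_b · n = 348.4 × 201.1 × 5 / 1000 = 350.3 kN.
Design strength φR_n = 0.75 × 350.3 = 263 kN.

263 kN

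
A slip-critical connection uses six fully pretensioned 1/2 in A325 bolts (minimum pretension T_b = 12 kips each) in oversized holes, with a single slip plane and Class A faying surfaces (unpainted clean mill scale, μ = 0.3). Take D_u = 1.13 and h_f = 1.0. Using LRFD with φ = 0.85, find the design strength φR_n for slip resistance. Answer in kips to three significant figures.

R_n = μ · D_u · h_f · T_b · n_s · n_b = 0.3 × 1.13 × 1.0 × 12 × 1 × 6 = 24.41 kips.
Design strength φR_n = 0.85 × 24.41 = 20.7 kips.

20.7 kips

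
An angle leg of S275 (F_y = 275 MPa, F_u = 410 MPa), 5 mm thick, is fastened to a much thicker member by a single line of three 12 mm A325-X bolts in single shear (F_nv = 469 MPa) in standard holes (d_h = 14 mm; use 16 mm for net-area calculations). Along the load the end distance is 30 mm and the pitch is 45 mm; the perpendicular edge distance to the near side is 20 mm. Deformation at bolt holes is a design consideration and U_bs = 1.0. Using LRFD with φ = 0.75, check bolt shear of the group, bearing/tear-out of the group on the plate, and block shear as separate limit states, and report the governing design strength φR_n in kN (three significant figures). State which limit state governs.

92.2 kN (block shear governs)

Bolt shear: A_b = π·12²/4 = 113.1 mm²; R_n = 469 × 113.1 × 3 × 1 / 1000 = 159.1 kN → 0.75 × 159.1 = 119 kN.
Bearing: edge l_c = 23, r_n = 56.58 kN; interior l_c = 31, r_n = 59.04 kN; R_n = 56.58 + 2·59.04 = 174.7 kN → 131 kN.
Block shear: A_gv = 600, A_nv = 400, A_nt = 60 mm²; R_n = min(0.6F_uA_nv, 0.6F_yA_gv) + U_bs·F_u·A_nt = 123 kN → 92.2 kN.
Block shear governs: 92.2 kN.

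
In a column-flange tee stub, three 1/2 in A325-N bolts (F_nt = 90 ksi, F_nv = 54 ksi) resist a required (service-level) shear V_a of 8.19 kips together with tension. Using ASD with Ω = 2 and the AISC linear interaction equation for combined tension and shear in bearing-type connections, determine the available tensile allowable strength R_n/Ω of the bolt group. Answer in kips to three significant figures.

A_b = π·0.5²/4 = 0.1963 in²; f_rv = 8.19 / (3 × 0.1963) = 13.9 ksi.
F'_nt = 1.3 F_nt − (Ω F_nt / F_nv) f_rv = 1.3·90 − (2·90/54)·13.9 = 70.65 ksi, capped at F_nt → F'_nt = 70.65 ksi.
R_n = F'_nt · A_b · n = 70.65 × 0.1963 × 3 = 41.62 kips.
Allowable strength R_n/Ω = 41.62 / 2 = 20.8 kips.

20.8 kips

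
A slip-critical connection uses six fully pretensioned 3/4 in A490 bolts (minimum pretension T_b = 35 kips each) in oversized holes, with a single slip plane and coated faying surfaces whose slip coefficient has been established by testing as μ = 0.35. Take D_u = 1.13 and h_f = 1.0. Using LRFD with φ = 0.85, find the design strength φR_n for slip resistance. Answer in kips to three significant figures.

70.6 kips

R_n = μ · D_u · h_f · T_b · n_s · n_b = 0.35 × 1.13 × 1.0 × 35 × 1 × 6 = 83.05 kips.
Design strength φR_n = 0.85 × 83.05 = 70.6 kips.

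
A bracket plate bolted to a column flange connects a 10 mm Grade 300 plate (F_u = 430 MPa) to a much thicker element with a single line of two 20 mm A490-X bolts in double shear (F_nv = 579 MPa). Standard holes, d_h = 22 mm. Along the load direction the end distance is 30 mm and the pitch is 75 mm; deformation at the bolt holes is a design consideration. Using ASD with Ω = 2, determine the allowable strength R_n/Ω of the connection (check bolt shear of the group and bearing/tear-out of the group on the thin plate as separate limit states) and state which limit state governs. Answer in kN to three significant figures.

Bolt shear: A_b = π·20²/4 = 314.2 mm²; R_n = 579 × 314.2 × 2 × 2 / 1000 = 727.6 kN → 727.6 / 2 = 364 kN.
Bearing (1.2 l_c t F_u ≤ 2.4 d t F_u): upper limit = 2.4·20·10·430 / 1000 = 206.4 kN.
  Edge l_c = 30 − 22/2 = 19 → r_n = 98.04 kN; interior l_c = 75 − 22 = 53 → r_n = 206.4 kN.
  R_n,bearing = 1·98.04 + 1·206.4 = 304.4 kN → 304.4 / 2 = 152 kN.
Bearing governs: 152 kN.

152 kN (bearing governs)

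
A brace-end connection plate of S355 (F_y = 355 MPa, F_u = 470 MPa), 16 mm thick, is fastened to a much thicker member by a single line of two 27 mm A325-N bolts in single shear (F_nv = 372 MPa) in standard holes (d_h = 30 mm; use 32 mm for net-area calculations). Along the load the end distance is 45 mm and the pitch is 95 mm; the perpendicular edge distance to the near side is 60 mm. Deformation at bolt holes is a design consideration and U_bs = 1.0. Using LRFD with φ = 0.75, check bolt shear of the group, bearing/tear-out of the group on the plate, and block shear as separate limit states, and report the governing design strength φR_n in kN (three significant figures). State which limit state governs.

319 kN (bolt shear governs)

Bolt shear: A_b = π·27²/4 = 572.6 mm²; R_n = 372 × 572.6 × 2 × 1 / 1000 = 426 kN → 0.75 × 426 = 319 kN.
Bearing: edge l_c = 30, r_n = 270.7 kN; interior l_c = 65, r_n = 487.3 kN; R_n = 270.7 + 1·487.3 = 758 kN → 569 kN.
Block shear: A_gv = 2240, A_nv = 1472, A_nt = 704 mm²; R_n = min(0.6F_uA_nv, 0.6F_yA_gv) + U_bs·F_u·A_nt = 746 kN → 559 kN.
Bolt shear governs: 319 kN.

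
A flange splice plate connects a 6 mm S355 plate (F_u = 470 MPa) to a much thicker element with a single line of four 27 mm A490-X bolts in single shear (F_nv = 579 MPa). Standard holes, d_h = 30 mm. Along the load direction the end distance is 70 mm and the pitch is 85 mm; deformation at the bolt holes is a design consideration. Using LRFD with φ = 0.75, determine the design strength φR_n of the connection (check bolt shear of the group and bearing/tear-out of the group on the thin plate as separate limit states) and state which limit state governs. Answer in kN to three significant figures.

Bolt shear: A_b = π·27²/4 = 572.6 mm²; R_n = 579 × 572.6 × 4 × 1 / 1000 = 1326 kN → 0.75 × 1326 = 995 kN.
Bearing (1.2 l_c t F_u ≤ 2.4 d t F_u): upper limit = 2.4·27·6·470 / 1000 = 182.7 kN.
  Edge l_c = 70 − 30/2 = 55 → r_n = 182.7 kN; interior l_c = 85 − 30 = 55 → r_n = 182.7 kN.
  R_n,bearing = 1·182.7 + 3·182.7 = 730.9 kN → 0.75 × 730.9 = 548 kN.
Bearing governs: 548 kN.

548 kN (bearing governs)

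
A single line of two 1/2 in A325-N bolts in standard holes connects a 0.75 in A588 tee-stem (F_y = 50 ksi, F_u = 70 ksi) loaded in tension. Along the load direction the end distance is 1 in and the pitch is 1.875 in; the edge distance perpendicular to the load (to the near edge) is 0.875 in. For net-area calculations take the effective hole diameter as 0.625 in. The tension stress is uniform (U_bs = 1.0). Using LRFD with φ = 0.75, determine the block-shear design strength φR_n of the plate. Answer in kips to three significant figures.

67.9 kips

Shear plane L_v = 1 + 1·1.875 = 2.875 in; A_gv = 2.875 × 0.75 = 2.156 in².
A_nv = (2.875 − 1.5·0.625) × 0.75 = 1.453 in².
A_nt = (0.875 − 0.5·0.625) × 0.75 = 0.4219 in².
0.6 F_u A_nv = 61.03 kips; 0.6 F_y A_gv = 64.69 kips → shear rupture governs the shear term.
R_n = 61.03 + 1.0 × 70 × 0.4219 = 90.56 kips.
Design strength φR_n = 0.75 × 90.56 = 67.9 kips.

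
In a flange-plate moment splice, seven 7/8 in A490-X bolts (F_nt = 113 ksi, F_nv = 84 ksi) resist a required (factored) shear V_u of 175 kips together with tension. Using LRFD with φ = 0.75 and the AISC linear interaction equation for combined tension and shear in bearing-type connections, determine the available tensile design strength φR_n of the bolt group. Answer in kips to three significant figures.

228 kips

A_b = π·0.875²/4 = 0.6013 in²; f_rv = 175 / (7 × 0.6013) = 41.58 ksi.
F'_nt = 1.3 F_nt − (F_nt / φF_nv) f_rv = 1.3·113 − (113/(0.75·84))·41.58 = 72.33 ksi, capped at F_nt → F'_nt = 72.33 ksi.
R_n = F'_nt · A_b · n = 72.33 × 0.6013 × 7 = 304.4 kips.
Design strength φR_n = 0.75 × 304.4 = 228 kips.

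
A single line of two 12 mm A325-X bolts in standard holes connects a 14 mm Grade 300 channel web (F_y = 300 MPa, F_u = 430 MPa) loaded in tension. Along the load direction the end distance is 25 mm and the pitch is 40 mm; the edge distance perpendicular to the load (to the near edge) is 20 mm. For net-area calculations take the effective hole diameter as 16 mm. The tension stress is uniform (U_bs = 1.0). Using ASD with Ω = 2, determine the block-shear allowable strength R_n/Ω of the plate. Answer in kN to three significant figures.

Shear plane L_v = 25 + 1·40 = 65 mm; A_gv = 65 × 14 = 910 mm².
A_nv = (65 − 1.5·16) × 14 = 574 mm².
A_nt = (20 − 0.5·16) × 14 = 168 mm².
0.6 F_u A_nv = 148.1 kN; 0.6 F_y A_gv = 163.8 kN → shear rupture governs the shear term.
R_n = 148.1 + 1.0 × 430 × 168 / 1000 = 220.3 kN.
Allowable strength R_n/Ω = 220.3 / 2 = 110 kN.

110 kN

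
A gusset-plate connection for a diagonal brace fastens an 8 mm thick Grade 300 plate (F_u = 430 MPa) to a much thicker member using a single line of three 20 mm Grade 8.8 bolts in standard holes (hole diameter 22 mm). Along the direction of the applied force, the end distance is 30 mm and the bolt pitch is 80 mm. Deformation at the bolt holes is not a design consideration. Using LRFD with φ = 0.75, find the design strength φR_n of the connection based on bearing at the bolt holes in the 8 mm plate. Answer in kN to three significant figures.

383 kN

Per bolt r_n = 1.5 l_c t F_u ≤ 3.0 d t F_u; upper limit = 3.0 × 20 × 8 × 430 / 1000 = 206.4 kN.
Edge bolt: l_c = 30 − 22/2 = 19 mm → 1.5 × 19 × 8 × 430 / 1000 = 98.04 → r_n = 98.04 kN.
Interior bolts: l_c = 80 − 22 = 58 mm → 1.5 × 58 × 8 × 430 / 1000 = 299.3 → r_n = 206.4 kN.
R_n = 1 × 98.04 + 2 × 206.4 = 510.8 kN.
Design strength φR_n = 0.75 × 510.8 = 383 kN.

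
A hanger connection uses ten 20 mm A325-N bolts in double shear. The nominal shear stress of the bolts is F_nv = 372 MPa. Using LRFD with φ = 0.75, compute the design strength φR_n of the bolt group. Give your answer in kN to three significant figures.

A_b = π × 20² / 4 = 314.2 mm².
R_n = F_nv · A_b · n · n_s = 372 × 314.2 × 10 × 2 / 1000 = 2337 kN.
Design strength φR_n = 0.75 × 2337 = 1750 kN.

1750 kN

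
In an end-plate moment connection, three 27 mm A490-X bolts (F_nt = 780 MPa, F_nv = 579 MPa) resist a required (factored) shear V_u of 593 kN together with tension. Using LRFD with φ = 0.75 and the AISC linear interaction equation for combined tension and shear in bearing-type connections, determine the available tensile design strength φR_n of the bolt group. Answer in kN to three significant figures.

507 kN

A_b = π·27²/4 = 572.6 mm²; f_rv = 593 × 1000 / (3 × 572.6) = 345.2 MPa.
F'_nt = 1.3 F_nt − (F_nt / φF_nv) f_rv = 1.3·780 − (780/(0.75·579))·345.2 = 393.9 MPa, capped at F_nt → F'_nt = 393.9 MPa.
R_n = F'_nt · A_b · n = 393.9 × 572.6 × 3 / 1000 = 676.6 kN.
Design strength φR_n = 0.75 × 676.6 = 507 kN.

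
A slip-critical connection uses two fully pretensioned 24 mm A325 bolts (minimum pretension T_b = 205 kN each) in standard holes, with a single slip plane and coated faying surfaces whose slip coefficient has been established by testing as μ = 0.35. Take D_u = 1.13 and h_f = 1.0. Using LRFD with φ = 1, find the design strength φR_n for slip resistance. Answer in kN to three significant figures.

162 kN

R_n = μ · D_u · h_f · T_b · n_s · n_b = 0.35 × 1.13 × 1.0 × 205 × 1 × 2 = 162.2 kN.
Design strength φR_n = 1 × 162.2 = 162 kN.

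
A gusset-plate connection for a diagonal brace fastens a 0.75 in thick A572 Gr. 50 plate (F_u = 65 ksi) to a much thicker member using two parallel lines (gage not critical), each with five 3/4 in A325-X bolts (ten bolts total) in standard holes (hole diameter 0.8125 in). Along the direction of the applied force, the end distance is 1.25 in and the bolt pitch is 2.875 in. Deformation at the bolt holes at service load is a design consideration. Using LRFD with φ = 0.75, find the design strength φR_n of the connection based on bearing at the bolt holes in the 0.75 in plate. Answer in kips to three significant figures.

601 kips

Per bolt r_n = 1.2 l_c t F_u ≤ 2.4 d t F_u; upper limit = 2.4 × 0.75 × 0.75 × 65 = 87.75 kips.
Edge bolt: l_c = 1.25 − 0.8125/2 = 0.8438 in → 1.2 × 0.8438 × 0.75 × 65 = 49.36 → r_n = 49.36 kips.
Interior bolts: l_c = 2.875 − 0.8125 = 2.062 in → 1.2 × 2.062 × 0.75 × 65 = 120.7 → r_n = 87.75 kips.
R_n = 2 × 49.36 + 8 × 87.75 = 800.7 kips.
Design strength φR_n = 0.75 × 800.7 = 601 kips.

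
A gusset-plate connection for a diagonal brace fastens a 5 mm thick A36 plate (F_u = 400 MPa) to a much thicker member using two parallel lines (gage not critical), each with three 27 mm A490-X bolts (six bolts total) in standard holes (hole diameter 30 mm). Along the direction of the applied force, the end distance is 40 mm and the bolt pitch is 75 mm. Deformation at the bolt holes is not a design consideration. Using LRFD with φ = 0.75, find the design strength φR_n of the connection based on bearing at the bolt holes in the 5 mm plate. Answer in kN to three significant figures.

518 kN

Per bolt r_n = 1.5 l_c t F_u ≤ 3.0 d t F_u; upper limit = 3.0 × 27 × 5 × 400 / 1000 = 162 kN.
Edge bolt: l_c = 40 − 30/2 = 25 mm → 1.5 × 25 × 5 × 400 / 1000 = 75 → r_n = 75 kN.
Interior bolts: l_c = 75 − 30 = 45 mm → 1.5 × 45 × 5 × 400 / 1000 = 135 → r_n = 135 kN.
R_n = 2 × 75 + 4 × 135 = 690 kN.
Design strength φR_n = 0.75 × 690 = 518 kN.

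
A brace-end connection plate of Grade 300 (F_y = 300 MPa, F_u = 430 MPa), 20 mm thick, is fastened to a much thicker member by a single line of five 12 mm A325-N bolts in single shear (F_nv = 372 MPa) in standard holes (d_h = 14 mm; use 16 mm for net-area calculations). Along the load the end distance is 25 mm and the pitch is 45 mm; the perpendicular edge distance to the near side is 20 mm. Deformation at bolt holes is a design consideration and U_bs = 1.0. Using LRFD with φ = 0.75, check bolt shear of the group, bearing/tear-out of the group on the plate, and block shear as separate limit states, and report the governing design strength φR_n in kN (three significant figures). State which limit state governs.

Bolt shear: A_b = π·12²/4 = 113.1 mm²; R_n = 372 × 113.1 × 5 × 1 / 1000 = 210.4 kN → 0.75 × 210.4 = 158 kN.
Bearing: edge l_c = 18, r_n = 185.8 kN; interior l_c = 31, r_n = 247.7 kN; R_n = 185.8 + 4·247.7 = 1176 kN → 882 kN.
Block shear: A_gv = 4100, A_nv = 2660, A_nt = 240 mm²; R_n = min(0.6F_uA_nv, 0.6F_yA_gv) + U_bs·F_u·A_nt = 789.5 kN → 592 kN.
Bolt shear governs: 158 kN.

158 kN (bolt shear governs)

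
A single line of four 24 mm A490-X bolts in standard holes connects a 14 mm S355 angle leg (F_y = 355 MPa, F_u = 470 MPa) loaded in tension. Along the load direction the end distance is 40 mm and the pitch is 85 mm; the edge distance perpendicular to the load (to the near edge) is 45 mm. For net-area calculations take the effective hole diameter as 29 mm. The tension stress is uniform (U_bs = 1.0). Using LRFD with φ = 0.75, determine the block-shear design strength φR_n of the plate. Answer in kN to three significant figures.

723 kN

Shear plane L_v = 40 + 3·85 = 295 mm; A_gv = 295 × 14 = 4130 mm².
A_nv = (295 − 3.5·29) × 14 = 2709 mm².
A_nt = (45 − 0.5·29) × 14 = 427 mm².
0.6 F_u A_nv = 763.9 kN; 0.6 F_y A_gv = 879.7 kN → shear rupture governs the shear term.
R_n = 763.9 + 1.0 × 470 × 427 / 1000 = 964.6 kN.
Design strength φR_n = 0.75 × 964.6 = 723 kN.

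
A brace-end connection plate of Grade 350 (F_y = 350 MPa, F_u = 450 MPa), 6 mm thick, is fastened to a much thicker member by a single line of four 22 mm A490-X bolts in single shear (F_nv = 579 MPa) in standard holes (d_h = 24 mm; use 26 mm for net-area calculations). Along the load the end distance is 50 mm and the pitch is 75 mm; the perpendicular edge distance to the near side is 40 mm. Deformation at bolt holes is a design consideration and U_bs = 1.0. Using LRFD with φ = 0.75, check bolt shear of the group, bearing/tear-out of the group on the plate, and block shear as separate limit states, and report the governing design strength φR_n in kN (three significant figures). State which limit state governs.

Bolt shear: A_b = π·22²/4 = 380.1 mm²; R_n = 579 × 380.1 × 4 × 1 / 1000 = 880.4 kN → 0.75 × 880.4 = 660 kN.
Bearing: edge l_c = 38, r_n = 123.1 kN; interior l_c = 51, r_n = 142.6 kN; R_n = 123.1 + 3·142.6 = 550.8 kN → 413 kN.
Block shear: A_gv = 1650, A_nv = 1104, A_nt = 162 mm²; R_n = min(0.6F_uA_nv, 0.6F_yA_gv) + U_bs·F_u·A_nt = 371 kN → 278 kN.
Block shear governs: 278 kN.

278 kN (block shear governs)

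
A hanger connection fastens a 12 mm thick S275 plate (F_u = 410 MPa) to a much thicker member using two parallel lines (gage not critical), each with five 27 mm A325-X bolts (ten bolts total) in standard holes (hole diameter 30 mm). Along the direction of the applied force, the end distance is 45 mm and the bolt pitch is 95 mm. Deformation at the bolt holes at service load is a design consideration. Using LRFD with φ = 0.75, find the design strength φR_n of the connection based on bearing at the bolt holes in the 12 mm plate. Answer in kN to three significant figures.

Per bolt r_n = 1.2 l_c t F_u ≤ 2.4 d t F_u; upper limit = 2.4 × 27 × 12 × 410 / 1000 = 318.8 kN.
Edge bolt: l_c = 45 − 30/2 = 30 mm → 1.2 × 30 × 12 × 410 / 1000 = 177.1 → r_n = 177.1 kN.
Interior bolts: l_c = 95 − 30 = 65 mm → 1.2 × 65 × 12 × 410 / 1000 = 383.8 → r_n = 318.8 kN.
R_n = 2 × 177.1 + 8 × 318.8 = 2905 kN.
Design strength φR_n = 0.75 × 2905 = 2180 kN.

2180 kN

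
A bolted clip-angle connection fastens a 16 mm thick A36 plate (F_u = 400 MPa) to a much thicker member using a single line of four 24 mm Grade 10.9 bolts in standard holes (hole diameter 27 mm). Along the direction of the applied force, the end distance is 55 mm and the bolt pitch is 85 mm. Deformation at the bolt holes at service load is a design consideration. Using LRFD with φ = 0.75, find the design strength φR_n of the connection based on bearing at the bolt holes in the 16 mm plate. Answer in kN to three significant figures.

Per bolt r_n = 1.2 l_c t F_u ≤ 2.4 d t F_u; upper limit = 2.4 × 24 × 16 × 400 / 1000 = 368.6 kN.
Edge bolt: l_c = 55 − 27/2 = 41.5 mm → 1.2 × 41.5 × 16 × 400 / 1000 = 318.7 → r_n = 318.7 kN.
Interior bolts: l_c = 85 − 27 = 58 mm → 1.2 × 58 × 16 × 400 / 1000 = 445.4 → r_n = 368.6 kN.
R_n = 1 × 318.7 + 3 × 368.6 = 1425 kN.
Design strength φR_n = 0.75 × 1425 = 1070 kN.

1070 kN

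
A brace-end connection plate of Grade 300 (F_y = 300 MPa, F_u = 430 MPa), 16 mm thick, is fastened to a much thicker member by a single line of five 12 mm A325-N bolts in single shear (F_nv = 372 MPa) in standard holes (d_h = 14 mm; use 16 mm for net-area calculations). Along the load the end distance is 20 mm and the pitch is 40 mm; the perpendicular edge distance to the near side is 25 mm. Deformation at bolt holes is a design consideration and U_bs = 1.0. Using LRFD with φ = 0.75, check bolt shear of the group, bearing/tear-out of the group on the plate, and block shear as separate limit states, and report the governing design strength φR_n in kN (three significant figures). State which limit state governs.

Bolt shear: A_b = π·12²/4 = 113.1 mm²; R_n = 372 × 113.1 × 5 × 1 / 1000 = 210.4 kN → 0.75 × 210.4 = 158 kN.
Bearing: edge l_c = 13, r_n = 107.3 kN; interior l_c = 26, r_n = 198.1 kN; R_n = 107.3 + 4·198.1 = 899.9 kN → 675 kN.
Block shear: A_gv = 2880, A_nv = 1728, A_nt = 272 mm²; R_n = min(0.6F_uA_nv, 0.6F_yA_gv) + U_bs·F_u·A_nt = 562.8 kN → 422 kN.
Bolt shear governs: 158 kN.

158 kN (bolt shear governs)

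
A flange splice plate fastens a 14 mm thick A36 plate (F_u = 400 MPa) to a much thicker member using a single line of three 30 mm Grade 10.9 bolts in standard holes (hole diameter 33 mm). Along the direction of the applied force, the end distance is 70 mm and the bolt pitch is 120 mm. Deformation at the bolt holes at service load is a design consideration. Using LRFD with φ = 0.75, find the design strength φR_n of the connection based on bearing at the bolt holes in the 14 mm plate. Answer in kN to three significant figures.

874 kN

Per bolt r_n = 1.2 l_c t F_u ≤ 2.4 d t F_u; upper limit = 2.4 × 30 × 14 × 400 / 1000 = 403.2 kN.
Edge bolt: l_c = 70 − 33/2 = 53.5 mm → 1.2 × 53.5 × 14 × 400 / 1000 = 359.5 → r_n = 359.5 kN.
Interior bolts: l_c = 120 − 33 = 87 mm → 1.2 × 87 × 14 × 400 / 1000 = 584.6 → r_n = 403.2 kN.
R_n = 1 × 359.5 + 2 × 403.2 = 1166 kN.
Design strength φR_n = 0.75 × 1166 = 874 kN.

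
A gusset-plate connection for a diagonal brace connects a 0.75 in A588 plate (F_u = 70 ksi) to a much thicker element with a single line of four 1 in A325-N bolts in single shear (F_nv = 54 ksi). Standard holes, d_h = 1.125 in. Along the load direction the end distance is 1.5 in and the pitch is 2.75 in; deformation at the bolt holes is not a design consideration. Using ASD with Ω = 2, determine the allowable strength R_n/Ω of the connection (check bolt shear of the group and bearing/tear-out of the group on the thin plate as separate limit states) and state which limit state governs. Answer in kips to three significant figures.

Bolt shear: A_b = π·1²/4 = 0.7854 in²; R_n = 54 × 0.7854 × 4 × 1 = 169.6 kips → 169.6 / 2 = 84.8 kips.
Bearing (1.5 l_c t F_u ≤ 3.0 d t F_u): upper limit = 3.0·1·0.75·70 = 157.5 kips.
  Edge l_c = 1.5 − 1.125/2 = 0.9375 → r_n = 73.83 kips; interior l_c = 2.75 − 1.125 = 1.625 → r_n = 128 kips.
  R_n,bearing = 1·73.83 + 3·128 = 457.7 kips → 457.7 / 2 = 229 kips.
Bolt shear governs: 84.8 kips.

84.8 kips (bolt shear governs)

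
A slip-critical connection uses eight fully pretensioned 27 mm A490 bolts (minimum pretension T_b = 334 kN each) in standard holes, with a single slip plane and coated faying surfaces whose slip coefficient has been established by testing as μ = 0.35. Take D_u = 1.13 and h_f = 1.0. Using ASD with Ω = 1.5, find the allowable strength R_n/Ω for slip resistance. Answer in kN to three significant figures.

R_n = μ · D_u · h_f · T_b · n_s · n_b = 0.35 × 1.13 × 1.0 × 334 × 1 × 8 = 1057 kN.
Allowable strength R_n/Ω = 1057 / 1.5 = 705 kN.

705 kN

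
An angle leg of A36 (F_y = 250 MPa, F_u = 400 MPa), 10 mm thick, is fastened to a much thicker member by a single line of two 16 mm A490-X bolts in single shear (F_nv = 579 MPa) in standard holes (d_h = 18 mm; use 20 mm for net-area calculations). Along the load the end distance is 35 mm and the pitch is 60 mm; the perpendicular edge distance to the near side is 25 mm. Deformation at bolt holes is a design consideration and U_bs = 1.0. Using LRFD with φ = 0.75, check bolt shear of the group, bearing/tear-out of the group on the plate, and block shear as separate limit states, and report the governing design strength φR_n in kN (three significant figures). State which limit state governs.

Bolt shear: A_b = π·16²/4 = 201.1 mm²; R_n = 579 × 201.1 × 2 × 1 / 1000 = 232.8 kN → 0.75 × 232.8 = 175 kN.
Bearing: edge l_c = 26, r_n = 124.8 kN; interior l_c = 42, r_n = 153.6 kN; R_n = 124.8 + 1·153.6 = 278.4 kN → 209 kN.
Block shear: A_gv = 950, A_nv = 650, A_nt = 150 mm²; R_n = min(0.6F_uA_nv, 0.6F_yA_gv) + U_bs·F_u·A_nt = 202.5 kN → 152 kN.
Block shear governs: 152 kN.

152 kN (block shear governs)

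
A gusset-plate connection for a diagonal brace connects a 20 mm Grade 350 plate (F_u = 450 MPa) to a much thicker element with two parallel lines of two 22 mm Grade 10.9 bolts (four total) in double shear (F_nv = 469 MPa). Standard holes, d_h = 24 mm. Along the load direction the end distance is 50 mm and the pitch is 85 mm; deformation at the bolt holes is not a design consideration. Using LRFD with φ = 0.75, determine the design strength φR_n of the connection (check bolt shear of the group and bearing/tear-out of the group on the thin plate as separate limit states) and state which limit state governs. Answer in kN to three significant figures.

Bolt shear: A_b = π·22²/4 = 380.1 mm²; R_n = 469 × 380.1 × 4 × 2 / 1000 = 1426 kN → 0.75 × 1426 = 1070 kN.
Bearing (1.5 l_c t F_u ≤ 3.0 d t F_u): upper limit = 3.0·22·20·450 / 1000 = 594 kN.
  Edge l_c = 50 − 24/2 = 38 → r_n = 513 kN; interior l_c = 85 − 24 = 61 → r_n = 594 kN.
  R_n,bearing = 2·513 + 2·594 = 2214 kN → 0.75 × 2214 = 1660 kN.
Bolt shear governs: 1070 kN.

1070 kN (bolt shear governs)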